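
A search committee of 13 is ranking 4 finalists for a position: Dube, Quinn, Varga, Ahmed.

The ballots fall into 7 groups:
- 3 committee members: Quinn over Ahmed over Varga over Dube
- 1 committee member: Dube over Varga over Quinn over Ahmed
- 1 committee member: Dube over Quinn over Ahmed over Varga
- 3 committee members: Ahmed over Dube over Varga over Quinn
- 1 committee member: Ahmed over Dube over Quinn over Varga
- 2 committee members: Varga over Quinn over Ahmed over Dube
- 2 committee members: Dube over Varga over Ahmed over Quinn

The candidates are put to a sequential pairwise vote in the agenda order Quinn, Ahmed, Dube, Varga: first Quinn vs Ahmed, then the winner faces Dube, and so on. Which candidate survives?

Dube

Round 1: Quinn vs Ahmed — 7–6, Quinn advances.
Round 2: Quinn vs Dube — 5–8, Dube advances.
Round 3: Dube vs Varga — 8–5, Dube advances.
The agenda winner is Dube.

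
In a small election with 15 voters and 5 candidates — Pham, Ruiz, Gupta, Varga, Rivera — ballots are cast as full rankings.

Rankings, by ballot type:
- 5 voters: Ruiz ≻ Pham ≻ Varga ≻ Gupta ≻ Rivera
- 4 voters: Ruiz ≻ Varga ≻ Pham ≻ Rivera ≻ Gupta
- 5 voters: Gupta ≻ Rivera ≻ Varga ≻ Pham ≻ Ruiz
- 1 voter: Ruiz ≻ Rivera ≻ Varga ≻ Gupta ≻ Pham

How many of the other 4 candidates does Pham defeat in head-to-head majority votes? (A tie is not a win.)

2

Pham against each rival (15 voters):
Pham vs Ruiz: Pham preferred on 5 ballots; Ruiz wins 10–5.
Pham–Gupta: Pham 9–6.
Pham vs Varga: Varga, 10–5.
Pham vs Rivera: 5+4 = 9 for Pham, 6 for Rivera — Pham by 9–6.
Pham beats Gupta, Rivera; loses to Ruiz, Varga — 2 pairwise wins.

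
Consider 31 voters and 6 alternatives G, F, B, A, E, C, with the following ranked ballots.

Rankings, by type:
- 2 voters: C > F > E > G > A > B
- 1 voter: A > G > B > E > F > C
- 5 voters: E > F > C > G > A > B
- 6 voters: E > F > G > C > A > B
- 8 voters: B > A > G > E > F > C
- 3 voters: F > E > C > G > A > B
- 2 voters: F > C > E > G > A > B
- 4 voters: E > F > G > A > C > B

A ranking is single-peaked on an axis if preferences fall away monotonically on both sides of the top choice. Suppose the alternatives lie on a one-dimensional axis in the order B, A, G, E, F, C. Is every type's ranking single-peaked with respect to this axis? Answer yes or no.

Axis positions: B=1, A=2, G=3, E=4, F=5, C=6.
Type 1 (peak C at position 6): ranking walks positions 6-5-4-3-2-1, expanding outward from the peak — single-peaked.
Type 2 (peak A at position 2): ranking walks positions 2-3-1-4-5-6, expanding outward from the peak — single-peaked.
Type 3 (peak E at position 4): ranking walks positions 4-5-6-3-2-1, expanding outward from the peak — single-peaked.
Type 4 (peak E at position 4): ranking walks positions 4-5-3-6-2-1, expanding outward from the peak — single-peaked.
Type 5 (peak B at position 1): ranking walks positions 1-2-3-4-5-6, expanding outward from the peak — single-peaked.
Type 6 (peak F at position 5): ranking walks positions 5-4-6-3-2-1, expanding outward from the peak — single-peaked.
Type 7 (peak F at position 5): ranking walks positions 5-6-4-3-2-1, expanding outward from the peak — single-peaked.
Type 8 (peak E at position 4): ranking walks positions 4-5-3-2-6-1, expanding outward from the peak — single-peaked.
Every ranking is single-peaked on this axis.

yes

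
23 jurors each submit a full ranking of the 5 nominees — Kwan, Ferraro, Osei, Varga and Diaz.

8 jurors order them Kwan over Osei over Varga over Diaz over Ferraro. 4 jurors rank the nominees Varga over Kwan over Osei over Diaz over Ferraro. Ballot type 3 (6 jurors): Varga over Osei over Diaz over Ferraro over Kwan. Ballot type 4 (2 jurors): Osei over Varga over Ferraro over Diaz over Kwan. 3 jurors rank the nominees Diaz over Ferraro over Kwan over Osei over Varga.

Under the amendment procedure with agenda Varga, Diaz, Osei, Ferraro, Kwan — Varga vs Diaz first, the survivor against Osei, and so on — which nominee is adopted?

Round 1: Varga vs Diaz — 20–3, Varga advances.
Round 2: Varga vs Osei — 10–13, Osei advances.
Round 3: Osei vs Ferraro — 20–3, Osei advances.
Round 4: Osei vs Kwan — 8–15, Kwan advances.
Kwan survives the agenda.

Kwan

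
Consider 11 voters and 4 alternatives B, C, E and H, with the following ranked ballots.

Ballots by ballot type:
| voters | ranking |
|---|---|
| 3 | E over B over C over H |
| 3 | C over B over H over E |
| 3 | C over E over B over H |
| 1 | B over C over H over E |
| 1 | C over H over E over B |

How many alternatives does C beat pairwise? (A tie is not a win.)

3

C against each rival (11 voters):
C vs B: 3+3+1 = 7 for C, 4 for B — C by 7–4.
C–E: C 8–3.
C vs H: C, 11–0.
C beats B, E, H — 3 pairwise wins.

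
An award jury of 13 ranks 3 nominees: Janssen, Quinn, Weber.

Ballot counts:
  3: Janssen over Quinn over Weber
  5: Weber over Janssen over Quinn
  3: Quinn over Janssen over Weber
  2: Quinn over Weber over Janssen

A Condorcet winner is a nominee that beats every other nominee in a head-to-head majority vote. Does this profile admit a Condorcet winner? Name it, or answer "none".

Check each pair by majority over 13 ballots:
Janssen vs Quinn: Janssen wins 8–5.
Janssen–Weber: Weber 7–6.
Quinn–Weber: Quinn 8–5.
Every nominee loses at least once (Janssen loses to Weber; Quinn loses to Janssen; Weber loses to Quinn). The majority relation contains the cycle Janssen → Quinn → Weber → Janssen, so there is no Condorcet winner.

none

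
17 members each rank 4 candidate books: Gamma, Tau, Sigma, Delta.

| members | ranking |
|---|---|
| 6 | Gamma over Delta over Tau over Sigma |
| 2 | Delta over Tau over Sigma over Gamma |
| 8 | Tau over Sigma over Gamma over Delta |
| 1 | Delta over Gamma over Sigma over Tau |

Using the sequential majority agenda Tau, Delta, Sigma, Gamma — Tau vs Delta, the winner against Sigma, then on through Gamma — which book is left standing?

Gamma

Round 1: Tau vs Delta — 8–9, Delta advances.
Round 2: Delta vs Sigma — 9–8, Delta advances.
Round 3: Delta vs Gamma — 3–14, Gamma advances.
Gamma survives the agenda.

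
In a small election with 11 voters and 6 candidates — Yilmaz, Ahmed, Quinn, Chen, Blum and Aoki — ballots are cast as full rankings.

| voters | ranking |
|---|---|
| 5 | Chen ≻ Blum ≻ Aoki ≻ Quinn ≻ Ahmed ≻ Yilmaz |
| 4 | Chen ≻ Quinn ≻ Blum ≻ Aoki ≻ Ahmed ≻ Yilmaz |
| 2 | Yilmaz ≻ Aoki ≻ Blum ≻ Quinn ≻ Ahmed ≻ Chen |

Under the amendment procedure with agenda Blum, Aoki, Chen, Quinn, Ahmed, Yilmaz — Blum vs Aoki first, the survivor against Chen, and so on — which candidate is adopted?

Round 1: Blum vs Aoki — 9–2, Blum advances.
Round 2: Blum vs Chen — 2–9, Chen advances.
Round 3: Chen vs Quinn — 9–2, Chen advances.
Round 4: Chen vs Ahmed — 9–2, Chen advances.
Round 5: Chen vs Yilmaz — 9–2, Chen advances.
Chen survives the agenda.

Chen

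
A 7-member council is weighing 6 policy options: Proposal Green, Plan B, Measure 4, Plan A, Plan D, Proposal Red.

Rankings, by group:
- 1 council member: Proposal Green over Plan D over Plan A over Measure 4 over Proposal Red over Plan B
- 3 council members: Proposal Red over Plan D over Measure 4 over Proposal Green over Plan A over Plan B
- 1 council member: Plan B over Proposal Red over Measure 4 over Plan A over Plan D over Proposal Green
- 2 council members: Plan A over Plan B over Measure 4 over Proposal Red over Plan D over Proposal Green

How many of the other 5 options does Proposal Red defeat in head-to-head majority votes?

5

Proposal Red against each rival (7 council members):
Proposal Red–Proposal Green: Proposal Red 6–1.
Proposal Red vs Plan B: 1+3 = 4 for Proposal Red, 3 for Plan B — Proposal Red by 4–3.
Proposal Red vs Measure 4: 4 to 3, Proposal Red.
Proposal Red vs Plan A: Proposal Red is ranked higher on 3+1 = 4 ballots, Plan A on 3. Proposal Red wins 4–3.
Proposal Red vs Plan D: Proposal Red is ranked higher on 3+1+2 = 6 ballots, Plan D on 1. Proposal Red wins 6–1.
Proposal Red beats Proposal Green, Plan B, Measure 4, Plan A, Plan D — 5 pairwise wins.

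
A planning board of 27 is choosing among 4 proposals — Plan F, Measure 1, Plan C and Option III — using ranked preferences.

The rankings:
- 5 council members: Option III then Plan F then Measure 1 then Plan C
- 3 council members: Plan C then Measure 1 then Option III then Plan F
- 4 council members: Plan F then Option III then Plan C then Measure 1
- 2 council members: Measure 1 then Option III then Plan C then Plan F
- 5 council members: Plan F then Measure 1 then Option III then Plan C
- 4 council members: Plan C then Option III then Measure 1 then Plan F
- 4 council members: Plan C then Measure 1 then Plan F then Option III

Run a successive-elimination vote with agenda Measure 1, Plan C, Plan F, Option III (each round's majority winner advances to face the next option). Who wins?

Round 1: Measure 1 vs Plan C — 12–15, Plan C advances.
Round 2: Plan C vs Plan F — 13–14, Plan F advances.
Round 3: Plan F vs Option III — 13–14, Option III advances.
The agenda winner is Option III.

Option III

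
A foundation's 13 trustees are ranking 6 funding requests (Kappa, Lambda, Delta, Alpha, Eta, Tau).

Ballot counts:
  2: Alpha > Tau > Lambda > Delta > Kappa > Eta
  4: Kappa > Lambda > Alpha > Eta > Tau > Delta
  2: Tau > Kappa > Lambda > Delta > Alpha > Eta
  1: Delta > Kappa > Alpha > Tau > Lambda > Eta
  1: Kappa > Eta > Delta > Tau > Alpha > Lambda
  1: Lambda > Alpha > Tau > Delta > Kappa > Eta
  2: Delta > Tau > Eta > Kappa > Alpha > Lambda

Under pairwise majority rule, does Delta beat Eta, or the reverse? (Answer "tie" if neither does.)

Ballots ranking Delta above Eta: 2 + 2 + 1 + 1 + 2 = 8.
Ballots ranking Eta above Delta: 13 − 8 = 5.
Delta wins the head-to-head 8–5.

Delta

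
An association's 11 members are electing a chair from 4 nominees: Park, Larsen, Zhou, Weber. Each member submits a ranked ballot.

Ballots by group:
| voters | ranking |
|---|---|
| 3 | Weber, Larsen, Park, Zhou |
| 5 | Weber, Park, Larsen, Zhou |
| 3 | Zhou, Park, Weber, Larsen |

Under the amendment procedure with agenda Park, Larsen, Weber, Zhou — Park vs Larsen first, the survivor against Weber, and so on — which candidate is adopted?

Weber

Round 1: Park vs Larsen — 8–3, Park advances.
Round 2: Park vs Weber — 3–8, Weber advances.
Round 3: Weber vs Zhou — 8–3, Weber advances.
The agenda winner is Weber.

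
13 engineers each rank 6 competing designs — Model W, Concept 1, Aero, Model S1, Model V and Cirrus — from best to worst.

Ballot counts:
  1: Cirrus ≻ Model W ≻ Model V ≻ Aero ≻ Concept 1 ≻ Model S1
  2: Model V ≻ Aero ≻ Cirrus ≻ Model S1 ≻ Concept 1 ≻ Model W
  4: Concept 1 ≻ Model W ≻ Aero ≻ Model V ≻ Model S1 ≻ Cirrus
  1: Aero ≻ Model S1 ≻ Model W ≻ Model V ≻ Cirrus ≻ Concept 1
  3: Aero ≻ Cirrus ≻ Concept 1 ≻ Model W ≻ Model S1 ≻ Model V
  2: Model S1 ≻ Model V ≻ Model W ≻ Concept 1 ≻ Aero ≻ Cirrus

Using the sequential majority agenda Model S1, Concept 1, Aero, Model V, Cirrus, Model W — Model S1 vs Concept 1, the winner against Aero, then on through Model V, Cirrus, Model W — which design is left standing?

Model W

Round 1: Model S1 vs Concept 1 — 5–8, Concept 1 advances.
Round 2: Concept 1 vs Aero — 6–7, Aero advances.
Round 3: Aero vs Model V — 8–5, Aero advances.
Round 4: Aero vs Cirrus — 12–1, Aero advances.
Round 5: Aero vs Model W — 6–7, Model W advances.
Model W survives the agenda.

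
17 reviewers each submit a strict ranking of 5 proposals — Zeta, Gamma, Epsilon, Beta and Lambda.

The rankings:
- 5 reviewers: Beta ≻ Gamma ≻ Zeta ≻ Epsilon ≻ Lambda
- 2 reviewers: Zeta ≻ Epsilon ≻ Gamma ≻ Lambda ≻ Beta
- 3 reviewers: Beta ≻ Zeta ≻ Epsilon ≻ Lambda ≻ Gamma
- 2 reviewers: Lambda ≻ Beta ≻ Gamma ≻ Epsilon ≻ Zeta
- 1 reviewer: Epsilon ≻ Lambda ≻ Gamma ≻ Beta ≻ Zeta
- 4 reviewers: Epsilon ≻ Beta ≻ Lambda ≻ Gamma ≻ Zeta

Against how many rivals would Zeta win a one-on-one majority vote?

Zeta against each rival (17 reviewers):
Zeta vs Gamma: Gamma, 12–5.
Zeta vs Epsilon: 10 to 7, Zeta.
Zeta vs Beta: Beta wins 15–2.
Zeta–Lambda: Zeta 10–7.
Zeta beats Epsilon, Lambda; loses to Gamma, Beta — 2 pairwise wins.

2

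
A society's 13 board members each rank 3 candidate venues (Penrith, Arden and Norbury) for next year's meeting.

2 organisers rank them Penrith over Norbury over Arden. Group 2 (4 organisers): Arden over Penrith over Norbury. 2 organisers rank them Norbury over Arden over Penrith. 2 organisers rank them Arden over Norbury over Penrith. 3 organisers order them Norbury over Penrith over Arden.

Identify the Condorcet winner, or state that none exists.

Check each pair by majority over 13 ballots:
Penrith–Arden: Arden 8–5.
Penrith–Norbury: Norbury 7–6.
Arden–Norbury: Norbury 7–6.
Only Norbury has no losses; Norbury is the Condorcet winner.

Norbury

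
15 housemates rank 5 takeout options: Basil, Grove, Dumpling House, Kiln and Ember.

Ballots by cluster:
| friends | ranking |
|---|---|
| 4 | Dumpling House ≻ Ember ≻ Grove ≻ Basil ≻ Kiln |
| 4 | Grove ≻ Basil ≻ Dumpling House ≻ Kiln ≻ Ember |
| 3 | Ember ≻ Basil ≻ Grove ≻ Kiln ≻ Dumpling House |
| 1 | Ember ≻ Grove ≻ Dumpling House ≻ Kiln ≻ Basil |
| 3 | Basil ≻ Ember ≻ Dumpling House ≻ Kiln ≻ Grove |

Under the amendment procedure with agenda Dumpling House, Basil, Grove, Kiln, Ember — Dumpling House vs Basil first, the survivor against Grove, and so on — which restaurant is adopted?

Round 1: Dumpling House vs Basil — 5–10, Basil advances.
Round 2: Basil vs Grove — 6–9, Grove advances.
Round 3: Grove vs Kiln — 12–3, Grove advances.
Round 4: Grove vs Ember — 4–11, Ember advances.
The agenda winner is Ember.

Ember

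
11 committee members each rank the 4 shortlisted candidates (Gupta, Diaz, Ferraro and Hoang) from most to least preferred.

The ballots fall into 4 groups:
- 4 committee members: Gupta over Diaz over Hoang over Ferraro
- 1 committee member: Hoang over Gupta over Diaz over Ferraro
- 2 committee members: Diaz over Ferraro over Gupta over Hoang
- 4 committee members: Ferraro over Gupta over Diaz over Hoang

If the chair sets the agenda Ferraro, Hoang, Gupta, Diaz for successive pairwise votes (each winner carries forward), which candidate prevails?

Round 1: Ferraro vs Hoang — 6–5, Ferraro advances.
Round 2: Ferraro vs Gupta — 6–5, Ferraro advances.
Round 3: Ferraro vs Diaz — 4–7, Diaz advances.
Diaz survives the agenda.

Diaz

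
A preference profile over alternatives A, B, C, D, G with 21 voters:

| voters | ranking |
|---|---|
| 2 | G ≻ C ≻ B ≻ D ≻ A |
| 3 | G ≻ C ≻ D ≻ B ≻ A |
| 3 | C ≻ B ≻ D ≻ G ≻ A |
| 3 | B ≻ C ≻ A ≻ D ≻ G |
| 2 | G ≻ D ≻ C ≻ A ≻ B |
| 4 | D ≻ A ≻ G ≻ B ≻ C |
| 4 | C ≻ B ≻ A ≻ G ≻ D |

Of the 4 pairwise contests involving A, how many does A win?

1

A against each rival (21 voters):
A vs B: B wins 15–6.
A vs C: C wins 17–4.
A vs D: D wins 14–7.
A vs G: A wins 11–10.
A beats G; loses to B, C, D — 1 pairwise win.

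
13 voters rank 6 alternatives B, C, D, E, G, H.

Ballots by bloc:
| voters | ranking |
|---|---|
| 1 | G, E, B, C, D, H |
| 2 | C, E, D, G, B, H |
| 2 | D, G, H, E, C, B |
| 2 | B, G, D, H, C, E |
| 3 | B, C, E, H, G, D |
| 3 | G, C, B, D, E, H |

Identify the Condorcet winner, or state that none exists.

G

Head-to-head results (13 voters):
B vs C: C wins 7–6.
B–D: B 9–4.
B vs E: B, 8–5.
B–G: G 8–5.
B vs H: B, 11–2.
C vs D: C, 9–4.
C–E: C 10–3.
C–G: G 8–5.
C vs H: C, 9–4.
D vs E: D wins 7–6.
D–G: G 9–4.
D–H: D 10–3.
E–G: G 8–5.
E vs H: E wins 9–4.
G–H: G 10–3.
G defeats every rival head-to-head and is the Condorcet winner.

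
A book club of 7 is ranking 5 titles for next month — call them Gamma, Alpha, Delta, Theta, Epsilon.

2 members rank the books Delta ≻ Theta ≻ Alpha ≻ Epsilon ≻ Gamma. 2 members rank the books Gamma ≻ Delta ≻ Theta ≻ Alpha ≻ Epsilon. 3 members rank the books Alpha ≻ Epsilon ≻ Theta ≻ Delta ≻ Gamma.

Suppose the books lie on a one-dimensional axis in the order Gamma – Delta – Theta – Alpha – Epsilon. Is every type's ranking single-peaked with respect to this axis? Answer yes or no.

yes

Axis positions: Gamma=1, Delta=2, Theta=3, Alpha=4, Epsilon=5.
Type 1 (peak Delta at position 2): ranking walks positions 2-3-4-5-1, expanding outward from the peak — single-peaked.
Type 2 (peak Gamma at position 1): ranking walks positions 1-2-3-4-5, expanding outward from the peak — single-peaked.
Type 3 (peak Alpha at position 4): ranking walks positions 4-5-3-2-1, expanding outward from the peak — single-peaked.
Every ranking is single-peaked on this axis.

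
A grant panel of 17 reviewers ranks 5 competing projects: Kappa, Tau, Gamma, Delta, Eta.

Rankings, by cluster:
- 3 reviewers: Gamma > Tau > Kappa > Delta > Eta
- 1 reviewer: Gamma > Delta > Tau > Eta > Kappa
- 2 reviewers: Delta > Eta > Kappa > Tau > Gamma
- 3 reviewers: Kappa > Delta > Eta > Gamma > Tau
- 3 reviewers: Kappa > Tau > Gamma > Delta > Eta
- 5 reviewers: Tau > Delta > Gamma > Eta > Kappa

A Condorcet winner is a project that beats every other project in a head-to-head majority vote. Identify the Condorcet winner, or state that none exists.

Check each pair by majority over 17 ballots:
Kappa–Tau: Tau 9–8.
Kappa vs Gamma: Kappa is ranked higher on 2+3+3 = 8 ballots, Gamma on 9. Gamma wins 9–8.
Kappa vs Delta: Kappa wins 9–8.
Kappa vs Eta: 9 to 8, Kappa.
Tau–Gamma: Tau 10–7.
Tau vs Delta: Tau is ranked higher on 3+3+5 = 11 ballots, Delta on 6. Tau wins 11–6.
Tau vs Eta: Tau preferred on 3+1+3+5 = 12 ballots; Tau wins 12–5.
Gamma vs Delta: 7 to 10, Delta.
Gamma vs Eta: Gamma, 12–5.
Delta vs Eta: Delta wins 17–0.
Tau wins every pairwise contest, so Tau is the Condorcet winner.

Tau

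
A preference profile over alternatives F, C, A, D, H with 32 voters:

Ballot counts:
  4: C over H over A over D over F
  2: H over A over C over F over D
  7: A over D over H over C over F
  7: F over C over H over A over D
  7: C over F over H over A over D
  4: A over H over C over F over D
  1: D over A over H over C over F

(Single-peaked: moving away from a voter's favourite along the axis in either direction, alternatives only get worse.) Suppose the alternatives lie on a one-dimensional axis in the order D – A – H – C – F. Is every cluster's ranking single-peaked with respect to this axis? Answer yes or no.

yes

Axis positions: D=1, A=2, H=3, C=4, F=5.
Cluster 1 (peak C at position 4): ranking walks positions 4-3-2-1-5, expanding outward from the peak — single-peaked.
Cluster 2 (peak H at position 3): ranking walks positions 3-2-4-5-1, expanding outward from the peak — single-peaked.
Cluster 3 (peak A at position 2): ranking walks positions 2-1-3-4-5, expanding outward from the peak — single-peaked.
Cluster 4 (peak F at position 5): ranking walks positions 5-4-3-2-1, expanding outward from the peak — single-peaked.
Cluster 5 (peak C at position 4): ranking walks positions 4-5-3-2-1, expanding outward from the peak — single-peaked.
Cluster 6 (peak A at position 2): ranking walks positions 2-3-4-5-1, expanding outward from the peak — single-peaked.
Cluster 7 (peak D at position 1): ranking walks positions 1-2-3-4-5, expanding outward from the peak — single-peaked.
Every ranking is single-peaked on this axis.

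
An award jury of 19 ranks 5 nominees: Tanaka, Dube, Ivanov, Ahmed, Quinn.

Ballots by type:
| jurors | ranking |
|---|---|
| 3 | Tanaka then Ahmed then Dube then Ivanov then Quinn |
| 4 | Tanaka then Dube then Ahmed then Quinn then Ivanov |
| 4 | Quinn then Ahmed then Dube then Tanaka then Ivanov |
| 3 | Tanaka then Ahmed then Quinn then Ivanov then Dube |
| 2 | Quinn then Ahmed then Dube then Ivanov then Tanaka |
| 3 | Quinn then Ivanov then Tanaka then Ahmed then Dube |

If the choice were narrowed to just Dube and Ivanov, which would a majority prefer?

Dube

Ballots ranking Dube above Ivanov: 3 + 4 + 4 + 2 = 13.
Ballots ranking Ivanov above Dube: 19 − 13 = 6.
Dube wins the head-to-head 13–6.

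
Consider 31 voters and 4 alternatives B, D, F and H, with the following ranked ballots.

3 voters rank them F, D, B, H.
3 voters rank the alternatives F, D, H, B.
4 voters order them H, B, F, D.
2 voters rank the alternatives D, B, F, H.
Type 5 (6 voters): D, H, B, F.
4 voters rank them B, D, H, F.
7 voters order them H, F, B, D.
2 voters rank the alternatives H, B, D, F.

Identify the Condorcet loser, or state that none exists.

none

Head-to-head results (31 voters):
B–D: B 17–14.
B–F: B 18–13.
B vs H: 3+2+4 = 9 for B, 22 for H — H by 22–9.
D vs F: 2+6+4+2 = 14 for D, 17 for F — F by 17–14.
D vs H: D is ranked higher on 3+3+2+6+4 = 18 ballots, H on 13. D wins 18–13.
F vs H: 3+3+2 = 8 for F, 23 for H — H by 23–8.
Each alternative has at least one pairwise win (B beats D; D beats H; F beats D; H beats B) — no Condorcet loser.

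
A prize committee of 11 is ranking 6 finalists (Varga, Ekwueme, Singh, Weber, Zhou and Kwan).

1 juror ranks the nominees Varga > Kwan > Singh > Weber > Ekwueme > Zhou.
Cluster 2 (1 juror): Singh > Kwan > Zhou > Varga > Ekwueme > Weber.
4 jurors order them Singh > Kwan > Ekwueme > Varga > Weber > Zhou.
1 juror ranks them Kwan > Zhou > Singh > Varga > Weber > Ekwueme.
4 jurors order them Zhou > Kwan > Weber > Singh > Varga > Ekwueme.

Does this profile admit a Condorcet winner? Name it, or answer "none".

Head-to-head results (11 jurors):
Varga vs Ekwueme: Varga wins 7–4.
Varga–Singh: Singh 10–1.
Varga vs Weber: Varga, 7–4.
Varga vs Zhou: Zhou, 6–5.
Varga–Kwan: Kwan 10–1.
Ekwueme–Singh: Singh 11–0.
Ekwueme–Weber: Weber 6–5.
Ekwueme vs Zhou: Zhou wins 6–5.
Ekwueme vs Kwan: Kwan wins 11–0.
Singh vs Weber: Singh wins 7–4.
Singh–Zhou: Singh 6–5.
Singh–Kwan: Kwan 6–5.
Weber vs Zhou: Zhou, 6–5.
Weber vs Kwan: Kwan, 11–0.
Zhou–Kwan: Kwan 7–4.
Kwan beats each of Varga, Ekwueme, Singh, Weber, Zhou — Kwan is the Condorcet winner.

Kwan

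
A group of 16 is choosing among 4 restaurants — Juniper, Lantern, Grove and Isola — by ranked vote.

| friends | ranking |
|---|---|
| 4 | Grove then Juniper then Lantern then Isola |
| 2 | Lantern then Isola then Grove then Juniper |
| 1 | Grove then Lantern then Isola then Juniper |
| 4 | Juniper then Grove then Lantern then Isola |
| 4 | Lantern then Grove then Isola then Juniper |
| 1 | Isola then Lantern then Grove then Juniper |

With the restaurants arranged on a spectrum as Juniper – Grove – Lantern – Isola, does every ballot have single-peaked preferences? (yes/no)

Axis positions: Juniper=1, Grove=2, Lantern=3, Isola=4.
Ballot type 1 (peak Grove at position 2): ranking walks positions 2-1-3-4, expanding outward from the peak — single-peaked.
Ballot type 2 (peak Lantern at position 3): ranking walks positions 3-4-2-1, expanding outward from the peak — single-peaked.
Ballot type 3 (peak Grove at position 2): ranking walks positions 2-3-4-1, expanding outward from the peak — single-peaked.
Ballot type 4 (peak Juniper at position 1): ranking walks positions 1-2-3-4, expanding outward from the peak — single-peaked.
Ballot type 5 (peak Lantern at position 3): ranking walks positions 3-2-4-1, expanding outward from the peak — single-peaked.
Ballot type 6 (peak Isola at position 4): ranking walks positions 4-3-2-1, expanding outward from the peak — single-peaked.
Every ranking is single-peaked on this axis.

yes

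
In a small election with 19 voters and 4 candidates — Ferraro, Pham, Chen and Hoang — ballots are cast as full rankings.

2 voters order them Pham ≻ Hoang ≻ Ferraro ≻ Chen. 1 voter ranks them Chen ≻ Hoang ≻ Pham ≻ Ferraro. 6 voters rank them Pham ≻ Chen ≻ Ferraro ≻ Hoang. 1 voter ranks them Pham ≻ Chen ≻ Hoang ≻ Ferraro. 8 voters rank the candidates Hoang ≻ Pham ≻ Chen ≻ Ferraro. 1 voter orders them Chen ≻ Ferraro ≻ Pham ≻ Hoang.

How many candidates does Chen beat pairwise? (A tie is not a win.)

Chen against each rival (19 voters):
Chen vs Ferraro: 1+6+1+8+1 = 17 for Chen, 2 for Ferraro — Chen by 17–2.
Chen vs Pham: 2 to 17, Pham.
Chen vs Hoang: 1+6+1+1 = 9 for Chen, 10 for Hoang — Hoang by 10–9.
Chen beats Ferraro; loses to Pham, Hoang — 1 pairwise win.

1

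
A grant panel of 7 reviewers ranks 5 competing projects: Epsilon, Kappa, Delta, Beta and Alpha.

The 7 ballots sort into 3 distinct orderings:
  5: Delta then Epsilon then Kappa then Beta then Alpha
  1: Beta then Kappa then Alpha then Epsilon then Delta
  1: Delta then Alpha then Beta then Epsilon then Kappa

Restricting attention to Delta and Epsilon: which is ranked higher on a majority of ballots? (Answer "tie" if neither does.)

Delta

Ballots ranking Delta above Epsilon: 5 + 1 = 6.
Ballots ranking Epsilon above Delta: 7 − 6 = 1.
Delta wins the head-to-head 6–1.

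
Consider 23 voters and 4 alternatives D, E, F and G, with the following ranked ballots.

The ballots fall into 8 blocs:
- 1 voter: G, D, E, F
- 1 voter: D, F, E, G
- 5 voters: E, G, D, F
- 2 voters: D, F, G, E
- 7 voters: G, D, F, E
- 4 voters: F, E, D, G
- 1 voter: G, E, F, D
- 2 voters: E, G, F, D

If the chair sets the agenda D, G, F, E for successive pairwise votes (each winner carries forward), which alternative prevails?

Round 1: D vs G — 7–16, G advances.
Round 2: G vs F — 16–7, G advances.
Round 3: G vs E — 11–12, E advances.
E survives the agenda.

E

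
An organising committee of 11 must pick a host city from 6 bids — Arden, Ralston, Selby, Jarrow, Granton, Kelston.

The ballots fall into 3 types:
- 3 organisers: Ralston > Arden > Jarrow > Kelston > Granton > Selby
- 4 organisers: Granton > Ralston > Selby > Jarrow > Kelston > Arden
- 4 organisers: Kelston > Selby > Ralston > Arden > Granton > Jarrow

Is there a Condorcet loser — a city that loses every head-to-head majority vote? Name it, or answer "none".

none

Head-to-head results (11 organisers):
Arden vs Ralston: 0 to 11, Ralston.
Arden vs Selby: Selby, 8–3.
Arden vs Jarrow: Arden, 7–4.
Arden vs Granton: 3+4 = 7 for Arden, 4 for Granton — Arden by 7–4.
Arden–Kelston: Kelston 8–3.
Ralston vs Selby: Ralston preferred on 3+4 = 7 ballots; Ralston wins 7–4.
Ralston–Jarrow: Ralston 11–0.
Ralston vs Granton: Ralston wins 7–4.
Ralston vs Kelston: Ralston wins 7–4.
Selby vs Jarrow: 4+4 = 8 for Selby, 3 for Jarrow — Selby by 8–3.
Selby vs Granton: 4 to 7, Granton.
Selby vs Kelston: 4 to 7, Kelston.
Jarrow vs Granton: 3 to 8, Granton.
Jarrow–Kelston: Jarrow 7–4.
Granton–Kelston: Kelston 7–4.
Every city wins at least one matchup (Arden beats Jarrow; Ralston beats Arden; Selby beats Arden; Jarrow beats Kelston; Granton beats Selby; Kelston beats Arden), so there is no Condorcet loser.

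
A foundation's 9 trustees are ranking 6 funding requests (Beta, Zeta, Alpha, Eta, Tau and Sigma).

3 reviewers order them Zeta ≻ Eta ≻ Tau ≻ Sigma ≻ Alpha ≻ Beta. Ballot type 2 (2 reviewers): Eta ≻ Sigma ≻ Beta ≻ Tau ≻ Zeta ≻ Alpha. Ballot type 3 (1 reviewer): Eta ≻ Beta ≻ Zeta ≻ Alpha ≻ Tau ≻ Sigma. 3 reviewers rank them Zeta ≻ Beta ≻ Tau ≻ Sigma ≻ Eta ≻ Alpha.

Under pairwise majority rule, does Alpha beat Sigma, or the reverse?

Ballots ranking Alpha above Sigma: 1.
Ballots ranking Sigma above Alpha: 9 − 1 = 8.
Sigma wins the head-to-head 8–1.

Sigma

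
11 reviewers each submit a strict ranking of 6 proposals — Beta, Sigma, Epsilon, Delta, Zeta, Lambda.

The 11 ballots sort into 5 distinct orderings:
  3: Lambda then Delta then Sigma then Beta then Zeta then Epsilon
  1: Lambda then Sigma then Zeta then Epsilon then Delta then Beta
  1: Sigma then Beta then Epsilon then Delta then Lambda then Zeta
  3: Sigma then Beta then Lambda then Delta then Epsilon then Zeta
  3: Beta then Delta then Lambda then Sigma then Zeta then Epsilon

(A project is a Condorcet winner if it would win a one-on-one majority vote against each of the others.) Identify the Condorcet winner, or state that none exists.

none

Pairwise majorities:
Beta vs Sigma: Sigma wins 8–3.
Beta vs Epsilon: Beta, 10–1.
Beta vs Delta: Beta wins 7–4.
Beta vs Zeta: Beta, 10–1.
Beta–Lambda: Beta 7–4.
Sigma vs Epsilon: Sigma, 11–0.
Sigma vs Delta: Delta, 6–5.
Sigma vs Zeta: Sigma, 11–0.
Sigma vs Lambda: Lambda, 7–4.
Epsilon vs Delta: Delta, 9–2.
Epsilon–Zeta: Zeta 7–4.
Epsilon vs Lambda: Lambda, 10–1.
Delta vs Zeta: Delta wins 10–1.
Delta–Lambda: Lambda 7–4.
Zeta–Lambda: Lambda 11–0.
Every project loses at least once (Beta loses to Sigma; Sigma loses to Delta; Epsilon loses to Beta; Delta loses to Beta; Zeta loses to Beta; Lambda loses to Beta). The majority relation contains the cycle Beta → Delta → Sigma → Beta, so there is no Condorcet winner.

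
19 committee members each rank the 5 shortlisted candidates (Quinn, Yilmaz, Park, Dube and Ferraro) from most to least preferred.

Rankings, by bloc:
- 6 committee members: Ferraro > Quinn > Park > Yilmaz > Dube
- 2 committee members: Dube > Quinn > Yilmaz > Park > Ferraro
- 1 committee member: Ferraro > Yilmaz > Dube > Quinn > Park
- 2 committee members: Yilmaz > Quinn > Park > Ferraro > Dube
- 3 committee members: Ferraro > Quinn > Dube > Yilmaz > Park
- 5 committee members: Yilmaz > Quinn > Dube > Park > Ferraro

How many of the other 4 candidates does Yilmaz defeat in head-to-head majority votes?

Yilmaz against each rival (19 committee members):
Yilmaz vs Quinn: 8 to 11, Quinn.
Yilmaz vs Park: 2+1+2+3+5 = 13 for Yilmaz, 6 for Park — Yilmaz by 13–6.
Yilmaz vs Dube: Yilmaz is ranked higher on 6+1+2+5 = 14 ballots, Dube on 5. Yilmaz wins 14–5.
Yilmaz vs Ferraro: Ferraro, 10–9.
Yilmaz beats Park, Dube; loses to Quinn, Ferraro — 2 pairwise wins.

2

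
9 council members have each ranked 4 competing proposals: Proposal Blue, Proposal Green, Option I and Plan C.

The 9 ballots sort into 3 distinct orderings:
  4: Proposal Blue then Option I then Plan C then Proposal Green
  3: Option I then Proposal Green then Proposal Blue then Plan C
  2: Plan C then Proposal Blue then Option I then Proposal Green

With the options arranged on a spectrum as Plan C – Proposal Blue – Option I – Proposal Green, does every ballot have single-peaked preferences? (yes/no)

yes

Axis positions: Plan C=1, Proposal Blue=2, Option I=3, Proposal Green=4.
Cluster 1 (peak Proposal Blue at position 2): ranking walks positions 2-3-1-4, expanding outward from the peak — single-peaked.
Cluster 2 (peak Option I at position 3): ranking walks positions 3-4-2-1, expanding outward from the peak — single-peaked.
Cluster 3 (peak Plan C at position 1): ranking walks positions 1-2-3-4, expanding outward from the peak — single-peaked.
Every ranking is single-peaked on this axis.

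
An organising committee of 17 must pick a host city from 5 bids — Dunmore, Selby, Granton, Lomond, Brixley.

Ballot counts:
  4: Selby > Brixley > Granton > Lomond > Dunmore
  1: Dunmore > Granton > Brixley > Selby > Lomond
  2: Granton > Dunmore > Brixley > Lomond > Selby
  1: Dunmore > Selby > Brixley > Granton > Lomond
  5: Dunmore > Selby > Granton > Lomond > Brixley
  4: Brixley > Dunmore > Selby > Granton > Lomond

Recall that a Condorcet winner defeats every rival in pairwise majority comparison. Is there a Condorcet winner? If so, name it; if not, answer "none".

Dunmore

Pairwise majorities:
Dunmore vs Selby: Dunmore is ranked higher on 1+2+1+5+4 = 13 ballots, Selby on 4. Dunmore wins 13–4.
Dunmore vs Granton: Dunmore wins 11–6.
Dunmore vs Lomond: Dunmore, 13–4.
Dunmore vs Brixley: Dunmore, 9–8.
Selby vs Granton: Selby, 14–3.
Selby vs Lomond: Selby, 15–2.
Selby vs Brixley: Selby is ranked higher on 4+1+5 = 10 ballots, Brixley on 7. Selby wins 10–7.
Granton vs Lomond: Granton preferred on 4+1+2+1+5+4 = 17 ballots; Granton wins 17–0.
Granton vs Brixley: 1+2+5 = 8 for Granton, 9 for Brixley — Brixley by 9–8.
Lomond vs Brixley: Lomond preferred on 5 ballots; Brixley wins 12–5.
Dunmore defeats every rival head-to-head and is the Condorcet winner.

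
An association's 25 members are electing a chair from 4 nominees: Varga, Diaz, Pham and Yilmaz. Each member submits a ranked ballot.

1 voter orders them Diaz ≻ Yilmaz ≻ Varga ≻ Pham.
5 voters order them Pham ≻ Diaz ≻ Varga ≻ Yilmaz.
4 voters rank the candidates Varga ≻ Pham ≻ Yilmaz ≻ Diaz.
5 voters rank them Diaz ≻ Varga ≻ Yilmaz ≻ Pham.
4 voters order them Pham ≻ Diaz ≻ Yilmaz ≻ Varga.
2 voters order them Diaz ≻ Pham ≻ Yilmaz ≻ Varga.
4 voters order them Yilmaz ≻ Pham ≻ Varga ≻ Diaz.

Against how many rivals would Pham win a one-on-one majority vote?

Pham against each rival (25 voters):
Pham vs Varga: 15 to 10, Pham.
Pham vs Diaz: Pham preferred on 5+4+4+4 = 17 ballots; Pham wins 17–8.
Pham–Yilmaz: Pham 15–10.
Pham beats Varga, Diaz, Yilmaz — 3 pairwise wins.

3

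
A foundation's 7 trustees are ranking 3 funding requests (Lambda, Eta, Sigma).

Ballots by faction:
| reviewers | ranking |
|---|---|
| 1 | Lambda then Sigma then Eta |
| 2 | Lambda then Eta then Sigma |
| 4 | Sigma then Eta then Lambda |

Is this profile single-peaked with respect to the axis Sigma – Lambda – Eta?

Axis positions: Sigma=1, Lambda=2, Eta=3.
Faction 1 (peak Lambda at position 2): ranking walks positions 2-1-3, expanding outward from the peak — single-peaked.
Faction 2 (peak Lambda at position 2): ranking walks positions 2-3-1, expanding outward from the peak — single-peaked.
Faction 3: ranking walks positions 1-3-2; Eta is ranked above Lambda even though Lambda lies between Eta and the peak Sigma on the axis — preferences dip and rise again. Not single-peaked.
Faction 3 violates single-peakedness, so the profile is not single-peaked on this axis.

no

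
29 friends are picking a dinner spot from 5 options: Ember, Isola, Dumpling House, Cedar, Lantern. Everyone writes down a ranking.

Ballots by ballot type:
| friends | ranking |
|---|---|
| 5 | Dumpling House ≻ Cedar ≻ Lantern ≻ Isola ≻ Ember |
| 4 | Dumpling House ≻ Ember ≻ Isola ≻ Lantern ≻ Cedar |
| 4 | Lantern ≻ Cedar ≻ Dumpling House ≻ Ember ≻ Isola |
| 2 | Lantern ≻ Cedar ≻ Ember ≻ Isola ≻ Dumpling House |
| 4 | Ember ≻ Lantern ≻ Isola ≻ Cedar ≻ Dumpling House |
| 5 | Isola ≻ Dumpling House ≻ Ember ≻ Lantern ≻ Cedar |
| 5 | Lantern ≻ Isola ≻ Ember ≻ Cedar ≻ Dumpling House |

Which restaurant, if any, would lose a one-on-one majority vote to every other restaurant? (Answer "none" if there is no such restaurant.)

Pairwise majorities:
Ember vs Isola: Ember preferred on 4+4+2+4 = 14 ballots; Isola wins 15–14.
Ember vs Dumpling House: Dumpling House wins 18–11.
Ember vs Cedar: Ember, 18–11.
Ember vs Lantern: Lantern wins 16–13.
Isola–Dumpling House: Isola 16–13.
Isola vs Cedar: Isola, 18–11.
Isola–Lantern: Lantern 20–9.
Dumpling House vs Cedar: 5+4+5 = 14 for Dumpling House, 15 for Cedar — Cedar by 15–14.
Dumpling House vs Lantern: Dumpling House preferred on 5+4+5 = 14 ballots; Lantern wins 15–14.
Cedar–Lantern: Lantern 24–5.
No restaurant is winless: Ember beats Cedar; Isola beats Ember; Dumpling House beats Ember; Cedar beats Dumpling House; Lantern beats Ember. There is no Condorcet loser.

none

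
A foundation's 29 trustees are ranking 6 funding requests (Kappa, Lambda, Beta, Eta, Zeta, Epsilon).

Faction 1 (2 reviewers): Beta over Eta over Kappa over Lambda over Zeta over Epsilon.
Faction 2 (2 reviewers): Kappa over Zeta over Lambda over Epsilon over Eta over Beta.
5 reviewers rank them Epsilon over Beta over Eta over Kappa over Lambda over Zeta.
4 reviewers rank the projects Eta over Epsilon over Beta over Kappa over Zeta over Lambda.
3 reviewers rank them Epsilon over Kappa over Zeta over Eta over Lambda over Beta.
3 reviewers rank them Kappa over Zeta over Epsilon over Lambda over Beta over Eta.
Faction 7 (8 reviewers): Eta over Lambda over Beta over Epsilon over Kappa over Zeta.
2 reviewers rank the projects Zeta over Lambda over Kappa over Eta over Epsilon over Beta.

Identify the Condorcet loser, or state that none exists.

Head-to-head results (29 reviewers):
Kappa vs Lambda: Kappa preferred on 2+2+5+4+3+3 = 19 ballots; Kappa wins 19–10.
Kappa–Beta: Beta 19–10.
Kappa vs Eta: 2+3+3+2 = 10 for Kappa, 19 for Eta — Eta by 19–10.
Kappa vs Zeta: Kappa is ranked higher on 27 ballots, Zeta on 2. Kappa wins 27–2.
Kappa vs Epsilon: Epsilon, 20–9.
Lambda vs Beta: 18 to 11, Lambda.
Lambda vs Eta: Eta, 22–7.
Lambda vs Zeta: Lambda is ranked higher on 2+5+8 = 15 ballots, Zeta on 14. Lambda wins 15–14.
Lambda–Epsilon: Epsilon 15–14.
Beta vs Eta: 10 to 19, Eta.
Beta vs Zeta: Beta preferred on 2+5+4+8 = 19 ballots; Beta wins 19–10.
Beta–Epsilon: Epsilon 19–10.
Eta–Zeta: Eta 19–10.
Eta vs Epsilon: Eta is ranked higher on 2+4+8+2 = 16 ballots, Epsilon on 13. Eta wins 16–13.
Zeta vs Epsilon: Epsilon, 20–9.
Zeta loses to every other project — it is the Condorcet loser.

Zeta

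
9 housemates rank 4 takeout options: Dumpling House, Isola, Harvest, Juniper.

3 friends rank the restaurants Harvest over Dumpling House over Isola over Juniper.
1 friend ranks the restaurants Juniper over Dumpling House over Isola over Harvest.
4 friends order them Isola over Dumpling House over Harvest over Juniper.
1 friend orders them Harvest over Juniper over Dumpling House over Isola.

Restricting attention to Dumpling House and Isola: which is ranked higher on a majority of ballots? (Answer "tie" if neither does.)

Ballots ranking Dumpling House above Isola: 3 + 1 + 1 = 5.
Ballots ranking Isola above Dumpling House: 9 − 5 = 4.
Dumpling House wins the head-to-head 5–4.

Dumpling House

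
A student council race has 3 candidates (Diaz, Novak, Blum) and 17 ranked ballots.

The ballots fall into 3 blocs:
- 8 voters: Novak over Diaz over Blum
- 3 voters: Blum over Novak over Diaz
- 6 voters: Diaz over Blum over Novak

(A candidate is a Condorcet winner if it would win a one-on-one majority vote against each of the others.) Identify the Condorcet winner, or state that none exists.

none

Pairwise majorities:
Diaz vs Novak: Novak wins 11–6.
Diaz–Blum: Diaz 14–3.
Novak vs Blum: Blum wins 9–8.
No candidate is unbeaten: Diaz loses to Novak; Novak loses to Blum; Blum loses to Diaz. In particular Diaz → Blum → Novak → Diaz is a majority cycle — no Condorcet winner exists.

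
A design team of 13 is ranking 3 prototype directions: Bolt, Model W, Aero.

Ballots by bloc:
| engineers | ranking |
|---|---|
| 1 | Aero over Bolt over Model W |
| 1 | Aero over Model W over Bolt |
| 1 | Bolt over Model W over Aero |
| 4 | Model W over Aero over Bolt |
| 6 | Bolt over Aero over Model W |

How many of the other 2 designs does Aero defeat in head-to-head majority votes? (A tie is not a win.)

1

Aero against each rival (13 engineers):
Aero vs Bolt: Aero is ranked higher on 1+1+4 = 6 ballots, Bolt on 7. Bolt wins 7–6.
Aero–Model W: Aero 8–5.
Aero beats Model W; loses to Bolt — 1 pairwise win.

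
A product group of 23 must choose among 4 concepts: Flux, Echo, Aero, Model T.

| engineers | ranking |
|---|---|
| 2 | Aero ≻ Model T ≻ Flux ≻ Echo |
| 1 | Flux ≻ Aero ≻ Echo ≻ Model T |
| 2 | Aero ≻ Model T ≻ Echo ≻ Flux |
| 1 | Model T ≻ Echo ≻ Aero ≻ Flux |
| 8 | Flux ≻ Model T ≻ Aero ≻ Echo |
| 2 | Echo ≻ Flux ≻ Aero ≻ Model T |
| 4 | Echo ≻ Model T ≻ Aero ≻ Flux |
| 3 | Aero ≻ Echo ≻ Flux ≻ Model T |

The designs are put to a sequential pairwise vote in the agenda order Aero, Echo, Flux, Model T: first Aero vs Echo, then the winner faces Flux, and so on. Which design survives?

Model T

Round 1: Aero vs Echo — 16–7, Aero advances.
Round 2: Aero vs Flux — 12–11, Aero advances.
Round 3: Aero vs Model T — 10–13, Model T advances.
The agenda winner is Model T.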